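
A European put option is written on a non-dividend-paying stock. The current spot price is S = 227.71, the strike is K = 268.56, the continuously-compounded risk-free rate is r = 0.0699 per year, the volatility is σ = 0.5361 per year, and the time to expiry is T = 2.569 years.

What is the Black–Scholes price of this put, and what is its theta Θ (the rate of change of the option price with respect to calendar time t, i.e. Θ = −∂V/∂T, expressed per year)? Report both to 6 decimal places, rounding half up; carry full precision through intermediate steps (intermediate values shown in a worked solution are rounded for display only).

price = 73.537561
Θ = -3.396037

σ√T = 0.5361·√2.569 = 0.859266
d₁ = (ln(S/K) + (r+σ²/2)T) / (σ√T) = (ln(227.71/268.56) + (0.0699+0.5361²/2)·2.569) / 0.859266 = (-0.165001 + 0.548743) / 0.859266 = 0.446591
d₂ = d₁ − σ√T = 0.446591 − 0.859266 = -0.412675
e^{−rT} = e^{−0.0699·2.569} = 0.835627
N(−d₁) = 0.327585,  N(−d₂) = 0.660078
Put price V = K·e^{−rT}·N(−d₂) − S·N(−d₁) = 148.131949 − 74.594388 = 73.537561
φ(d₁) = (1/√(2π))·e^{−d₁²/2} = 0.361078
Θ = −S·φ(d₁)·σ/(2√T) + r·K·e^{−rT}·N(−d₂) = −13.750460 + 10.354423 = -3.396037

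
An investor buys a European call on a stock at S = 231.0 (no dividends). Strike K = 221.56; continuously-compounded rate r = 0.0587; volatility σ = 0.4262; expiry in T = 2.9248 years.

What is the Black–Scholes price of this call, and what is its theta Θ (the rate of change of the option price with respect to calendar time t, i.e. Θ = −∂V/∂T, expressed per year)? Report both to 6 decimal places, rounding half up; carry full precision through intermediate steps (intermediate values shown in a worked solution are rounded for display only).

price = 84.002071
Θ = -14.416574

σ√T = 0.4262·√2.9248 = 0.728889
d₁ = (ln(S/K) + (r+σ²/2)T) / (σ√T) = (ln(231.0/221.56) + (0.0587+0.4262²/2)·2.9248) / 0.728889 = (0.041724 + 0.437326) / 0.728889 = 0.657233
d₂ = d₁ − σ√T = 0.657233 − 0.728889 = -0.071657
e^{−rT} = e^{−0.0587·2.9248} = 0.842244
N(d₁) = 0.744484,  N(d₂) = 0.471438
Call price V = S·N(d₁) − K·e^{−rT}·N(d₂) = 171.975880 − 87.973809 = 84.002071
φ(d₁) = (1/√(2π))·e^{−d₁²/2} = 0.321449
Θ = −S·φ(d₁)·σ/(2√T) − r·K·e^{−rT}·N(d₂) = −9.252511 − 5.164063 = -14.416574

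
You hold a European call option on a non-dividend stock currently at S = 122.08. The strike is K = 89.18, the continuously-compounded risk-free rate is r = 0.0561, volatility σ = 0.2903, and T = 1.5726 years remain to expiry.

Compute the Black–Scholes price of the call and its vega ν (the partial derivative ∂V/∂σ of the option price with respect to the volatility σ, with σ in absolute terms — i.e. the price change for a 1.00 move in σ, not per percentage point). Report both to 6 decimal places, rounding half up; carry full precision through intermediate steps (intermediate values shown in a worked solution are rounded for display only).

price = 42.873825
ν = 26.681983

σ√T = 0.2903·√1.5726 = 0.364046
d₁ = (ln(S/K) + (r+σ²/2)T) / (σ√T) = (ln(122.08/89.18) + (0.0561+0.2903²/2)·1.5726) / 0.364046 = (0.314020 + 0.154488) / 0.364046 = 1.286946
d₂ = d₁ − σ√T = 1.286946 − 0.364046 = 0.922900
e^{−rT} = e^{−0.0561·1.5726} = 0.915557
N(d₁) = 0.900943,  N(d₂) = 0.821970
Call price V = S·N(d₁) − K·e^{−rT}·N(d₂) = 109.987170 − 67.113345 = 42.873825
φ(d₁) = (1/√(2π))·e^{−d₁²/2} = 0.174287
ν = S·φ(d₁)·√T = 26.681983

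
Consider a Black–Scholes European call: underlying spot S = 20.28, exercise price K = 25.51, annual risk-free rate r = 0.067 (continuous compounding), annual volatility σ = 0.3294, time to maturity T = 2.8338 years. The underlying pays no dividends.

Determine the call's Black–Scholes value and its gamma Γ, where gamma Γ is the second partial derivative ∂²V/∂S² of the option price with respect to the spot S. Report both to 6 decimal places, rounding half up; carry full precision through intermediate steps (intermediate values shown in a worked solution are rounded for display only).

σ√T = 0.3294·√2.8338 = 0.554508
d₁ = (ln(S/K) + (r+σ²/2)T) / (σ√T) = (ln(20.28/25.51) + (0.067+0.3294²/2)·2.8338) / 0.554508 = (-0.229435 + 0.343604) / 0.554508 = 0.205892
d₂ = d₁ − σ√T = 0.205892 − 0.554508 = -0.348616
e^{−rT} = e^{−0.067·2.8338} = 0.827071
N(d₁) = 0.581563,  N(d₂) = 0.363689
Call price V = S·N(d₁) − K·e^{−rT}·N(d₂) = 11.794088 − 7.673318 = 4.120770
φ(d₁) = (1/√(2π))·e^{−d₁²/2} = 0.390575
Γ = φ(d₁) / (S·σ·√T) = 0.034732

price = 4.120770
Γ = 0.034732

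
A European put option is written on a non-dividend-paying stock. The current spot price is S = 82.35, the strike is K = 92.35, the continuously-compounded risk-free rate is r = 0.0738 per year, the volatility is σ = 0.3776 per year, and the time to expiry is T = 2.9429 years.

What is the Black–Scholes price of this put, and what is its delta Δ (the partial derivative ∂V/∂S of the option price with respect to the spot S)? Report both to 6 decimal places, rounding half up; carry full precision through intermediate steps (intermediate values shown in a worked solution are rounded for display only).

σ√T = 0.3776·√2.9429 = 0.647768
d₁ = (ln(S/K) + (r+σ²/2)T) / (σ√T) = (ln(82.35/92.35) + (0.0738+0.3776²/2)·2.9429) / 0.647768 = (-0.114607 + 0.426988) / 0.647768 = 0.482241
d₂ = d₁ − σ√T = 0.482241 − 0.647768 = -0.165527
e^{−rT} = e^{−0.0738·2.9429} = 0.804780
N(−d₁) = 0.314817,  N(−d₂) = 0.565735
Put price V = K·e^{−rT}·N(−d₂) − S·N(−d₁) = 42.046279 − 25.925200 = 16.121079
Δ = −N(−d₁) = -0.314817

price = 16.121079
Δ = -0.314817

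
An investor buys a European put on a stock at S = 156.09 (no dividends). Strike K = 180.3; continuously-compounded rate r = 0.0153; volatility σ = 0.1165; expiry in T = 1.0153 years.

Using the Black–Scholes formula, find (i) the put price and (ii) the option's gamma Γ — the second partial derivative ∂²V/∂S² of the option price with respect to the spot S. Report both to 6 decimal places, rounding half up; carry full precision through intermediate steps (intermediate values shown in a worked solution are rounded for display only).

price = 22.780861
Γ = 0.012714

σ√T = 0.1165·√1.0153 = 0.117388
d₁ = (ln(S/K) + (r+σ²/2)T) / (σ√T) = (ln(156.09/180.3) + (0.0153+0.1165²/2)·1.0153) / 0.117388 = (-0.144189 + 0.022424) / 0.117388 = -1.037291
d₂ = d₁ − σ√T = -1.037291 − 0.117388 = -1.154679
e^{−rT} = e^{−0.0153·1.0153} = 0.984586
N(−d₁) = 0.850200,  N(−d₂) = 0.875889
Put price V = K·e^{−rT}·N(−d₂) − S·N(−d₁) = 155.488550 − 132.707689 = 22.780861
φ(d₁) = (1/√(2π))·e^{−d₁²/2} = 0.232952
Γ = φ(d₁) / (S·σ·√T) = 0.012714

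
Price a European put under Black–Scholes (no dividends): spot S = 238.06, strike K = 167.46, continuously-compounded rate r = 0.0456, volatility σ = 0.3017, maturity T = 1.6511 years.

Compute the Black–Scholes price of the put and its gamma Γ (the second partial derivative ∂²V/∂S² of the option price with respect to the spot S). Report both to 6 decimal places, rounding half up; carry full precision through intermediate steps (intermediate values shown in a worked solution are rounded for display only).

σ√T = 0.3017·√1.6511 = 0.387670
d₁ = (ln(S/K) + (r+σ²/2)T) / (σ√T) = (ln(238.06/167.46) + (0.0456+0.3017²/2)·1.6511) / 0.387670 = (0.351778 + 0.150434) / 0.387670 = 1.295464
d₂ = d₁ − σ√T = 1.295464 − 0.387670 = 0.907794
e^{−rT} = e^{−0.0456·1.6511} = 0.927474
N(−d₁) = 0.097580,  N(−d₂) = 0.181993
Put price V = K·e^{−rT}·N(−d₂) − S·N(−d₁) = 28.266288 − 23.229917 = 5.036372
φ(d₁) = (1/√(2π))·e^{−d₁²/2} = 0.172380
Γ = φ(d₁) / (S·σ·√T) = 0.001868

price = 5.036372
Γ = 0.001868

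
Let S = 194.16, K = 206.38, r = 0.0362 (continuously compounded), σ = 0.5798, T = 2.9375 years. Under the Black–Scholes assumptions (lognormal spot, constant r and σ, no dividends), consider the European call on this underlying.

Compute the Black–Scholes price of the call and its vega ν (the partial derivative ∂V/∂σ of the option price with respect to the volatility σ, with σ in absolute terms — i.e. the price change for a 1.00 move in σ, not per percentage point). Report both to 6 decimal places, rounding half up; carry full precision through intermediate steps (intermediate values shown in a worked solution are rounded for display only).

price = 76.651408
ν = 114.594203

σ√T = 0.5798·√2.9375 = 0.993727
d₁ = (ln(S/K) + (r+σ²/2)T) / (σ√T) = (ln(194.16/206.38) + (0.0362+0.5798²/2)·2.9375) / 0.993727 = (-0.061037 + 0.600084) / 0.993727 = 0.542450
d₂ = d₁ − σ√T = 0.542450 − 0.993727 = -0.451277
e^{−rT} = e^{−0.0362·2.9375} = 0.899121
N(d₁) = 0.706246,  N(d₂) = 0.325895
Call price V = S·N(d₁) − K·e^{−rT}·N(d₂) = 137.124701 − 60.473293 = 76.651408
φ(d₁) = (1/√(2π))·e^{−d₁²/2} = 0.344361
ν = S·φ(d₁)·√T = 114.594203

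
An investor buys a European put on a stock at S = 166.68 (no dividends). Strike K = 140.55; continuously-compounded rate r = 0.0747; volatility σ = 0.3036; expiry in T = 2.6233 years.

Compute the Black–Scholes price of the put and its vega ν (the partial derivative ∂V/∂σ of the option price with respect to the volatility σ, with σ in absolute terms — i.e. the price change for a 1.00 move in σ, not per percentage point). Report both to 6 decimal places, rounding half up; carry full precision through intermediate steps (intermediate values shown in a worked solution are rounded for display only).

price = 8.868308
ν = 65.902448

σ√T = 0.3036·√2.6233 = 0.491729
d₁ = (ln(S/K) + (r+σ²/2)T) / (σ√T) = (ln(166.68/140.55) + (0.0747+0.3036²/2)·2.6233) / 0.491729 = (0.170513 + 0.316859) / 0.491729 = 0.991139
d₂ = d₁ − σ√T = 0.991139 − 0.491729 = 0.499410
e^{−rT} = e^{−0.0747·2.6233} = 0.822045
N(−d₁) = 0.160809,  N(−d₂) = 0.308745
Put price V = K·e^{−rT}·N(−d₂) − S·N(−d₁) = 35.671929 − 26.803622 = 8.868308
φ(d₁) = (1/√(2π))·e^{−d₁²/2} = 0.244115
ν = S·φ(d₁)·√T = 65.902448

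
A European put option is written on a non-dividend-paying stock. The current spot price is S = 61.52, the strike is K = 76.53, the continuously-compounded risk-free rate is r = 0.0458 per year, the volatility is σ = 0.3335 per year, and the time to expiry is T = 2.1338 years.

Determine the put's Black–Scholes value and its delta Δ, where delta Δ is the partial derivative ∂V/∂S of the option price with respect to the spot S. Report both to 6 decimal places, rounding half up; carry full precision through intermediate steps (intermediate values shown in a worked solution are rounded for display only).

σ√T = 0.3335·√2.1338 = 0.487161
d₁ = (ln(S/K) + (r+σ²/2)T) / (σ√T) = (ln(61.52/76.53) + (0.0458+0.3335²/2)·2.1338) / 0.487161 = (-0.218320 + 0.216391) / 0.487161 = -0.003961
d₂ = d₁ − σ√T = -0.003961 − 0.487161 = -0.491122
e^{−rT} = e^{−0.0458·2.1338} = 0.906896
N(−d₁) = 0.501580,  N(−d₂) = 0.688330
Put price V = K·e^{−rT}·N(−d₂) − S·N(−d₁) = 47.773335 − 30.857204 = 16.916131
Δ = −N(−d₁) = -0.501580

price = 16.916131
Δ = -0.501580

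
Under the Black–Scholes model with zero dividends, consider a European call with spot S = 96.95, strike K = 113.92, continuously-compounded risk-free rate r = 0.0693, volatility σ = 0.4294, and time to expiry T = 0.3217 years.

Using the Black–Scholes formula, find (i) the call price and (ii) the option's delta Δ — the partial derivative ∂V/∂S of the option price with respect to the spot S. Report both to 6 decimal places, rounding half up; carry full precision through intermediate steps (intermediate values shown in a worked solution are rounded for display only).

price = 4.458465
Δ = 0.326723

σ√T = 0.4294·√0.3217 = 0.243550
d₁ = (ln(S/K) + (r+σ²/2)T) / (σ√T) = (ln(96.95/113.92) + (0.0693+0.4294²/2)·0.3217) / 0.243550 = (-0.161301 + 0.051952) / 0.243550 = -0.448980
d₂ = d₁ − σ√T = -0.448980 − 0.243550 = -0.692530
e^{−rT} = e^{−0.0693·0.3217} = 0.977953
N(d₁) = 0.326723,  N(d₂) = 0.244302
Call price V = S·N(d₁) − K·e^{−rT}·N(d₂) = 31.675785 − 27.217321 = 4.458465
Δ = N(d₁) = 0.326723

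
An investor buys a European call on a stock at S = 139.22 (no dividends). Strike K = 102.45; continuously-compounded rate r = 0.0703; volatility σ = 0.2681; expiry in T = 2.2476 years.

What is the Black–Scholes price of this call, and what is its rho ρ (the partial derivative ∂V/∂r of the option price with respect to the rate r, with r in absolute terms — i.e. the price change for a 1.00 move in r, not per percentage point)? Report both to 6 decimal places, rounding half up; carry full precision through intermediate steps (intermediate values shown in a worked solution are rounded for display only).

σ√T = 0.2681·√2.2476 = 0.401935
d₁ = (ln(S/K) + (r+σ²/2)T) / (σ√T) = (ln(139.22/102.45) + (0.0703+0.2681²/2)·2.2476) / 0.401935 = (0.306681 + 0.238782) / 0.401935 = 1.357091
d₂ = d₁ − σ√T = 1.357091 − 0.401935 = 0.955155
e^{−rT} = e^{−0.0703·2.2476} = 0.853844
N(d₁) = 0.912624,  N(d₂) = 0.830250
Call price V = S·N(d₁) − K·e^{−rT}·N(d₂) = 127.055486 − 72.627284 = 54.428202
ρ = K·T·e^{−rT}·N(d₂) = 163.237083

price = 54.428202
ρ = 163.237083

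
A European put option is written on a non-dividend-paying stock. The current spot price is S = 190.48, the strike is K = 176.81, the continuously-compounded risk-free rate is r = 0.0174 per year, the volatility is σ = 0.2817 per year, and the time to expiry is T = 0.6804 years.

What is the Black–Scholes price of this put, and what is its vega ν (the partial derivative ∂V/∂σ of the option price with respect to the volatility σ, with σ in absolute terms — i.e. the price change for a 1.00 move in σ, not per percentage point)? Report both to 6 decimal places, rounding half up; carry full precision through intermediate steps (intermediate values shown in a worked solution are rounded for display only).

price = 10.159810
ν = 55.655530

σ√T = 0.2817·√0.6804 = 0.232364
d₁ = (ln(S/K) + (r+σ²/2)T) / (σ√T) = (ln(190.48/176.81) + (0.0174+0.2817²/2)·0.6804) / 0.232364 = (0.074471 + 0.038835) / 0.232364 = 0.487627
d₂ = d₁ − σ√T = 0.487627 − 0.232364 = 0.255263
e^{−rT} = e^{−0.0174·0.6804} = 0.988231
N(−d₁) = 0.312907,  N(−d₂) = 0.399260
Put price V = K·e^{−rT}·N(−d₂) − S·N(−d₁) = 69.762346 − 59.602536 = 10.159810
φ(d₁) = (1/√(2π))·e^{−d₁²/2} = 0.354223
ν = S·φ(d₁)·√T = 55.655530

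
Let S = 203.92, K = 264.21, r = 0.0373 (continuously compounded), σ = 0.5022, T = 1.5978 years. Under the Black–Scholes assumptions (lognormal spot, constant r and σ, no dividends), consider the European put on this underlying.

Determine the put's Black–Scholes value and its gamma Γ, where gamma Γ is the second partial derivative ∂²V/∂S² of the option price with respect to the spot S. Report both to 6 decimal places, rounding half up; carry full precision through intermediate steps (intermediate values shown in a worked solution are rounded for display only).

price = 81.552041
Γ = 0.003082

σ√T = 0.5022·√1.5978 = 0.634801
d₁ = (ln(S/K) + (r+σ²/2)T) / (σ√T) = (ln(203.92/264.21) + (0.0373+0.5022²/2)·1.5978) / 0.634801 = (-0.259016 + 0.261084) / 0.634801 = 0.003258
d₂ = d₁ − σ√T = 0.003258 − 0.634801 = -0.631544
e^{−rT} = e^{−0.0373·1.5978} = 0.942143
N(−d₁) = 0.498700,  N(−d₂) = 0.736158
Put price V = K·e^{−rT}·N(−d₂) − S·N(−d₁) = 183.247032 − 101.694990 = 81.552041
φ(d₁) = (1/√(2π))·e^{−d₁²/2} = 0.398940
Γ = φ(d₁) / (S·σ·√T) = 0.003082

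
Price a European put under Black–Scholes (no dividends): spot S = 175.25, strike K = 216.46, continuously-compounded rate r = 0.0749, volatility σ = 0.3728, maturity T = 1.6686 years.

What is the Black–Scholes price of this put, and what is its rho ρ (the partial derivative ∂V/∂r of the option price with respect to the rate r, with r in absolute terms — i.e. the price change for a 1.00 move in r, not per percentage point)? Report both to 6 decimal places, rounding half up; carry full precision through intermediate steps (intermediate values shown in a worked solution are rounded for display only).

price = 43.282515
ρ = -211.233046

σ√T = 0.3728·√1.6686 = 0.481562
d₁ = (ln(S/K) + (r+σ²/2)T) / (σ√T) = (ln(175.25/216.46) + (0.0749+0.3728²/2)·1.6686) / 0.481562 = (-0.211192 + 0.240929) / 0.481562 = 0.061751
d₂ = d₁ − σ√T = 0.061751 − 0.481562 = -0.419811
e^{−rT} = e^{−0.0749·1.6686} = 0.882516
N(−d₁) = 0.475381,  N(−d₂) = 0.662688
Put price V = K·e^{−rT}·N(−d₂) − S·N(−d₁) = 126.592980 − 83.310465 = 43.282515
ρ = −K·T·e^{−rT}·N(−d₂) = -211.233046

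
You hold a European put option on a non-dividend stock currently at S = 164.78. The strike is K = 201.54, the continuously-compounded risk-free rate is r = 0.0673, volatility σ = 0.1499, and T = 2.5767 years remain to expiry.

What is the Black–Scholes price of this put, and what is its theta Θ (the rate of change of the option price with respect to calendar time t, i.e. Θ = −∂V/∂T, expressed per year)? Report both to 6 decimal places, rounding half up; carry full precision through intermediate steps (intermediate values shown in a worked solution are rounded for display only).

price = 18.447509
Θ = 3.698883

σ√T = 0.1499·√2.5767 = 0.240621
d₁ = (ln(S/K) + (r+σ²/2)T) / (σ√T) = (ln(164.78/201.54) + (0.0673+0.1499²/2)·2.5767) / 0.240621 = (-0.201377 + 0.202361) / 0.240621 = 0.004092
d₂ = d₁ − σ√T = 0.004092 − 0.240621 = -0.236529
e^{−rT} = e^{−0.0673·2.5767} = 0.840791
N(−d₁) = 0.498368,  N(−d₂) = 0.593489
Put price V = K·e^{−rT}·N(−d₂) − S·N(−d₁) = 100.568538 − 82.121028 = 18.447509
φ(d₁) = (1/√(2π))·e^{−d₁²/2} = 0.398939
Θ = −S·φ(d₁)·σ/(2√T) + r·K·e^{−rT}·N(−d₂) = −3.069380 + 6.768263 = 3.698883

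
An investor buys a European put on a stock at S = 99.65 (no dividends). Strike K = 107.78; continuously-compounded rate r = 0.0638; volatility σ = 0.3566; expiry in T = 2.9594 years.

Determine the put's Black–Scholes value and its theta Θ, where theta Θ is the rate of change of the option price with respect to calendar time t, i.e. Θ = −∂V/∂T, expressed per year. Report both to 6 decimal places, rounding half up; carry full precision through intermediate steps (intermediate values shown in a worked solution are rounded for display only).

price = 17.904428
Θ = -0.526389

σ√T = 0.3566·√2.9594 = 0.613456
d₁ = (ln(S/K) + (r+σ²/2)T) / (σ√T) = (ln(99.65/107.78) + (0.0638+0.3566²/2)·2.9594) / 0.613456 = (-0.078428 + 0.376974) / 0.613456 = 0.486662
d₂ = d₁ − σ√T = 0.486662 − 0.613456 = -0.126794
e^{−rT} = e^{−0.0638·2.9594} = 0.827944
N(−d₁) = 0.313249,  N(−d₂) = 0.550448
Put price V = K·e^{−rT}·N(−d₂) − S·N(−d₁) = 49.119683 − 31.215256 = 17.904428
φ(d₁) = (1/√(2π))·e^{−d₁²/2} = 0.354390
Θ = −S·φ(d₁)·σ/(2√T) + r·K·e^{−rT}·N(−d₂) = −3.660225 + 3.133836 = -0.526389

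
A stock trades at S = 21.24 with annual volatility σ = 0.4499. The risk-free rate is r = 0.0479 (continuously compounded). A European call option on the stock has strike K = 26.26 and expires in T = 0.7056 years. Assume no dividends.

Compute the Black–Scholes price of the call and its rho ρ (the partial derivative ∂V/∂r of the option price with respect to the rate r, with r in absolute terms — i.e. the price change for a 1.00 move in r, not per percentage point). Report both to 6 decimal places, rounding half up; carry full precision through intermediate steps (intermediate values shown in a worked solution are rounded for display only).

σ√T = 0.4499·√0.7056 = 0.377916
d₁ = (ln(S/K) + (r+σ²/2)T) / (σ√T) = (ln(21.24/26.26) + (0.0479+0.4499²/2)·0.7056) / 0.377916 = (-0.212161 + 0.105208) / 0.377916 = -0.283005
d₂ = d₁ − σ√T = -0.283005 − 0.377916 = -0.660921
e^{−rT} = e^{−0.0479·0.7056} = 0.966767
N(d₁) = 0.388586,  N(d₂) = 0.254331
Call price V = S·N(d₁) − K·e^{−rT}·N(d₂) = 8.253576 − 6.456786 = 1.796790
ρ = K·T·e^{−rT}·N(d₂) = 4.555908

price = 1.796790
ρ = 4.555908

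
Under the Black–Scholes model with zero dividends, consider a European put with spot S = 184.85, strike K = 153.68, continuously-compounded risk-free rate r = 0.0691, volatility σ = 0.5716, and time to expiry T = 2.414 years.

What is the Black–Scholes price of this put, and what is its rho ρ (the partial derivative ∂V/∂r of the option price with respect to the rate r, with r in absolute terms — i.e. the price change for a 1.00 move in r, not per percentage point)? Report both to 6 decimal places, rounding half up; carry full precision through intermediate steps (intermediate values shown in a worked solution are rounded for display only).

σ√T = 0.5716·√2.414 = 0.888098
d₁ = (ln(S/K) + (r+σ²/2)T) / (σ√T) = (ln(184.85/153.68) + (0.0691+0.5716²/2)·2.414) / 0.888098 = (0.184672 + 0.561166) / 0.888098 = 0.839816
d₂ = d₁ − σ√T = 0.839816 − 0.888098 = -0.048282
e^{−rT} = e^{−0.0691·2.414} = 0.846363
N(−d₁) = 0.200506,  N(−d₂) = 0.519254
Put price V = K·e^{−rT}·N(−d₂) − S·N(−d₁) = 67.538898 − 37.063512 = 30.475386
ρ = −K·T·e^{−rT}·N(−d₂) = -163.038900

price = 30.475386
ρ = -163.038900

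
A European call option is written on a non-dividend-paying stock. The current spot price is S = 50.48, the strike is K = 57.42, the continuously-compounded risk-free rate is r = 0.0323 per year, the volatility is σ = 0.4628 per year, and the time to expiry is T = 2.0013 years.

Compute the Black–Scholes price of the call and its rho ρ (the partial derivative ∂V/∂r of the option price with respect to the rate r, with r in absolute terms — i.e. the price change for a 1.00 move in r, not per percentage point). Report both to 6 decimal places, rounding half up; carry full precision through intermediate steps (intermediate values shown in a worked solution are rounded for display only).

price = 11.771570
ρ = 36.117051

σ√T = 0.4628·√2.0013 = 0.654711
d₁ = (ln(S/K) + (r+σ²/2)T) / (σ√T) = (ln(50.48/57.42) + (0.0323+0.4628²/2)·2.0013) / 0.654711 = (-0.128815 + 0.278965) / 0.654711 = 0.229337
d₂ = d₁ − σ√T = 0.229337 − 0.654711 = -0.425373
e^{−rT} = e^{−0.0323·2.0013} = 0.937403
N(d₁) = 0.590697,  N(d₂) = 0.335282
Call price V = S·N(d₁) − K·e^{−rT}·N(d₂) = 29.818365 − 18.046795 = 11.771570
ρ = K·T·e^{−rT}·N(d₂) = 36.117051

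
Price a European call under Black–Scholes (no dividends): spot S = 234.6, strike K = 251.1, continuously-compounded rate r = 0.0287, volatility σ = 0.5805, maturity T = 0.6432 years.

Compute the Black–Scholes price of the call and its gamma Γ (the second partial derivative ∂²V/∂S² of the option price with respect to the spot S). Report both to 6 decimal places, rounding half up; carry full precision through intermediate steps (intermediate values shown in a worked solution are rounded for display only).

σ√T = 0.5805·√0.6432 = 0.465560
d₁ = (ln(S/K) + (r+σ²/2)T) / (σ√T) = (ln(234.6/251.1) + (0.0287+0.5805²/2)·0.6432) / 0.465560 = (-0.067969 + 0.126833) / 0.465560 = 0.126436
d₂ = d₁ − σ√T = 0.126436 − 0.465560 = -0.339124
e^{−rT} = e^{−0.0287·0.6432} = 0.981709
N(d₁) = 0.550306,  N(d₂) = 0.367258
Call price V = S·N(d₁) − K·e^{−rT}·N(d₂) = 129.101902 − 90.531817 = 38.570085
φ(d₁) = (1/√(2π))·e^{−d₁²/2} = 0.395766
Γ = φ(d₁) / (S·σ·√T) = 0.003624

price = 38.570085
Γ = 0.003624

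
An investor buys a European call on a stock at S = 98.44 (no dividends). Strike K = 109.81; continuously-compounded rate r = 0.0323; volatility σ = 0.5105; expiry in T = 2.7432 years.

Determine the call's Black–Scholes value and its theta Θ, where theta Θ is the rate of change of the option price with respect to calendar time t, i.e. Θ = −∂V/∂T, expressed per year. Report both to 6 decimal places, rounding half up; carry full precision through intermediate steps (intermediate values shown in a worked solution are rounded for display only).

σ√T = 0.5105·√2.7432 = 0.845521
d₁ = (ln(S/K) + (r+σ²/2)T) / (σ√T) = (ln(98.44/109.81) + (0.0323+0.5105²/2)·2.7432) / 0.845521 = (-0.109304 + 0.446058) / 0.845521 = 0.398280
d₂ = d₁ − σ√T = 0.398280 − 0.845521 = -0.447241
e^{−rT} = e^{−0.0323·2.7432} = 0.915207
N(d₁) = 0.654788,  N(d₂) = 0.327350
Call price V = S·N(d₁) − K·e^{−rT}·N(d₂) = 64.457333 − 32.898337 = 31.558996
φ(d₁) = (1/√(2π))·e^{−d₁²/2} = 0.368523
Θ = −S·φ(d₁)·σ/(2√T) − r·K·e^{−rT}·N(d₂) = −5.590792 − 1.062616 = -6.653408

price = 31.558996
Θ = -6.653408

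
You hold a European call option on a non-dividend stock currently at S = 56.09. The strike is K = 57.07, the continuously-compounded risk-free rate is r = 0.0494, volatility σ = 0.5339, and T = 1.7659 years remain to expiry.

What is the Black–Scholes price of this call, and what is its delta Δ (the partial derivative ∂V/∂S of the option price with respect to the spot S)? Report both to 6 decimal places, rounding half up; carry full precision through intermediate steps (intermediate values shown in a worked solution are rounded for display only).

σ√T = 0.5339·√1.7659 = 0.709485
d₁ = (ln(S/K) + (r+σ²/2)T) / (σ√T) = (ln(56.09/57.07) + (0.0494+0.5339²/2)·1.7659) / 0.709485 = (-0.017321 + 0.338920) / 0.709485 = 0.453285
d₂ = d₁ − σ√T = 0.453285 − 0.709485 = -0.256200
e^{−rT} = e^{−0.0494·1.7659} = 0.916461
N(d₁) = 0.674828,  N(d₂) = 0.398898
Call price V = S·N(d₁) − K·e^{−rT}·N(d₂) = 37.851113 − 20.863356 = 16.987756
Δ = N(d₁) = 0.674828

price = 16.987756
Δ = 0.674828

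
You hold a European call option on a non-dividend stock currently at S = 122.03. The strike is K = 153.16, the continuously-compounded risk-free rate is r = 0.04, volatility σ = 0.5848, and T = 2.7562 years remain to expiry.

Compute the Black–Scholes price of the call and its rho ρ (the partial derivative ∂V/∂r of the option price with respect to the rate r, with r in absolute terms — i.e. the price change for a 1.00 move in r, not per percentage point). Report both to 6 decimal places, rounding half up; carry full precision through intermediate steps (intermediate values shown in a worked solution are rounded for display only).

σ√T = 0.5848·√2.7562 = 0.970874
d₁ = (ln(S/K) + (r+σ²/2)T) / (σ√T) = (ln(122.03/153.16) + (0.04+0.5848²/2)·2.7562) / 0.970874 = (-0.227216 + 0.581546) / 0.970874 = 0.364960
d₂ = d₁ − σ√T = 0.364960 − 0.970874 = -0.605914
e^{−rT} = e^{−0.04·2.7562} = 0.895612
N(d₁) = 0.642429,  N(d₂) = 0.272286
Call price V = S·N(d₁) − K·e^{−rT}·N(d₂) = 78.395636 − 37.349983 = 41.045654
ρ = K·T·e^{−rT}·N(d₂) = 102.944022

price = 41.045654
ρ = 102.944022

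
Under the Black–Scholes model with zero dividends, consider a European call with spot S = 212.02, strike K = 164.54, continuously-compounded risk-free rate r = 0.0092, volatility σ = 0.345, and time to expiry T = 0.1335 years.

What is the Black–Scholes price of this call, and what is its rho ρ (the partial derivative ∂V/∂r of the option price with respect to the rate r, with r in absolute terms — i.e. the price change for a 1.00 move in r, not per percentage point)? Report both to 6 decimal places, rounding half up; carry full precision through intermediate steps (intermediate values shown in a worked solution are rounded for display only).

price = 47.870495
ρ = 21.388072

σ√T = 0.345·√0.1335 = 0.126055
d₁ = (ln(S/K) + (r+σ²/2)T) / (σ√T) = (ln(212.02/164.54) + (0.0092+0.345²/2)·0.1335) / 0.126055 = (0.253527 + 0.009173) / 0.126055 = 2.084013
d₂ = d₁ − σ√T = 2.084013 − 0.126055 = 1.957958
e^{−rT} = e^{−0.0092·0.1335} = 0.998773
N(d₁) = 0.981421,  N(d₂) = 0.974883
Call price V = S·N(d₁) − K·e^{−rT}·N(d₂) = 208.080774 − 160.210280 = 47.870495
ρ = K·T·e^{−rT}·N(d₂) = 21.388072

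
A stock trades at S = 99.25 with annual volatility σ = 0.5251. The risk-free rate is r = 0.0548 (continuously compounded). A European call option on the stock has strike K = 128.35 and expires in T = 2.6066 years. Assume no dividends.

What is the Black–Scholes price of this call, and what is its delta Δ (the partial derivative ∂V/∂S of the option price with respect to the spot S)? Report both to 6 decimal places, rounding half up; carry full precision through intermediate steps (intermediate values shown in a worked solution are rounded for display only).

σ√T = 0.5251·√2.6066 = 0.847772
d₁ = (ln(S/K) + (r+σ²/2)T) / (σ√T) = (ln(99.25/128.35) + (0.0548+0.5251²/2)·2.6066) / 0.847772 = (-0.257119 + 0.502201) / 0.847772 = 0.289089
d₂ = d₁ − σ√T = 0.289089 − 0.847772 = -0.558683
e^{−rT} = e^{−0.0548·2.6066} = 0.866891
N(d₁) = 0.613743,  N(d₂) = 0.288189
Call price V = S·N(d₁) − K·e^{−rT}·N(d₂) = 60.914028 − 32.065486 = 28.848542
Δ = N(d₁) = 0.613743

price = 28.848542
Δ = 0.613743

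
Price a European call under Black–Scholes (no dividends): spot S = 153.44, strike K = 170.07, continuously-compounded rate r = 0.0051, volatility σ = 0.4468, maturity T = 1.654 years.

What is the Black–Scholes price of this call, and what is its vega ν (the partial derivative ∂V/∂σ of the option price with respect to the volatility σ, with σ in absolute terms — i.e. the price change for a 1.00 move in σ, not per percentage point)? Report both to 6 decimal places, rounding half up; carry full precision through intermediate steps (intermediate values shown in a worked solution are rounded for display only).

price = 29.291808
ν = 78.133226

σ√T = 0.4468·√1.654 = 0.574620
d₁ = (ln(S/K) + (r+σ²/2)T) / (σ√T) = (ln(153.44/170.07) + (0.0051+0.4468²/2)·1.654) / 0.574620 = (-0.102901 + 0.173530) / 0.574620 = 0.122914
d₂ = d₁ − σ√T = 0.122914 − 0.574620 = -0.451706
e^{−rT} = e^{−0.0051·1.654} = 0.991600
N(d₁) = 0.548913,  N(d₂) = 0.325740
Call price V = S·N(d₁) − K·e^{−rT}·N(d₂) = 84.225143 − 54.933335 = 29.291808
φ(d₁) = (1/√(2π))·e^{−d₁²/2} = 0.395940
ν = S·φ(d₁)·√T = 78.133226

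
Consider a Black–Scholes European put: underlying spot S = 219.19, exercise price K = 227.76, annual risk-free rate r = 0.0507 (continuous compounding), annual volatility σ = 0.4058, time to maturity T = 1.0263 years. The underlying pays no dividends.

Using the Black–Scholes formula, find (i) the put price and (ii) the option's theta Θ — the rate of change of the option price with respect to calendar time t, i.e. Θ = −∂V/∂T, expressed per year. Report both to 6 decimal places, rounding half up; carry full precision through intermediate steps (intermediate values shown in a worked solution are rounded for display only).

σ√T = 0.4058·√1.0263 = 0.411102
d₁ = (ln(S/K) + (r+σ²/2)T) / (σ√T) = (ln(219.19/227.76) + (0.0507+0.4058²/2)·1.0263) / 0.411102 = (-0.038354 + 0.136536) / 0.411102 = 0.238827
d₂ = d₁ − σ√T = 0.238827 − 0.411102 = -0.172275
e^{−rT} = e^{−0.0507·1.0263} = 0.949297
N(−d₁) = 0.405620,  N(−d₂) = 0.568389
Put price V = K·e^{−rT}·N(−d₂) − S·N(−d₁) = 122.892516 − 88.907817 = 33.984699
φ(d₁) = (1/√(2π))·e^{−d₁²/2} = 0.387725
Θ = −S·φ(d₁)·σ/(2√T) + r·K·e^{−rT}·N(−d₂) = −17.021192 + 6.230651 = -10.790541

price = 33.984699
Θ = -10.790541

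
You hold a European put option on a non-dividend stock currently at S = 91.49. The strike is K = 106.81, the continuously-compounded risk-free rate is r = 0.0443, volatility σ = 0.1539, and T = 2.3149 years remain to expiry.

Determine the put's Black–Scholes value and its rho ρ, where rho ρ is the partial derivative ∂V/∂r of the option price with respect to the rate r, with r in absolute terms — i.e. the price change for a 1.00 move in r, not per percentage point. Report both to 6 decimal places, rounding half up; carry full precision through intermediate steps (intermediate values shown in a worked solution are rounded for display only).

price = 11.426794
ρ = -141.299626

σ√T = 0.1539·√2.3149 = 0.234156
d₁ = (ln(S/K) + (r+σ²/2)T) / (σ√T) = (ln(91.49/106.81) + (0.0443+0.1539²/2)·2.3149) / 0.234156 = (-0.154822 + 0.129965) / 0.234156 = -0.106157
d₂ = d₁ − σ√T = -0.106157 − 0.234156 = -0.340313
e^{−rT} = e^{−0.0443·2.3149} = 0.902533
N(−d₁) = 0.542271,  N(−d₂) = 0.633190
Put price V = K·e^{−rT}·N(−d₂) − S·N(−d₁) = 61.039192 − 49.612398 = 11.426794
ρ = −K·T·e^{−rT}·N(−d₂) = -141.299626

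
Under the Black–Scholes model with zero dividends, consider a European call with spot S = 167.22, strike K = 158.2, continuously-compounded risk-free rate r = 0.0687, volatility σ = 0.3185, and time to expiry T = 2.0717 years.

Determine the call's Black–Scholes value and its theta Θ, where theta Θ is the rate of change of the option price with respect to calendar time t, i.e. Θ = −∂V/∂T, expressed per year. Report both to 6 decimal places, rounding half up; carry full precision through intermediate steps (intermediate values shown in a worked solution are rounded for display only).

price = 45.075110
Θ = -11.402472

σ√T = 0.3185·√2.0717 = 0.458430
d₁ = (ln(S/K) + (r+σ²/2)T) / (σ√T) = (ln(167.22/158.2) + (0.0687+0.3185²/2)·2.0717) / 0.458430 = (0.055450 + 0.247405) / 0.458430 = 0.660635
d₂ = d₁ − σ√T = 0.660635 − 0.458430 = 0.202206
e^{−rT} = e^{−0.0687·2.0717} = 0.867339
N(d₁) = 0.745577,  N(d₂) = 0.580122
Call price V = S·N(d₁) − K·e^{−rT}·N(d₂) = 124.675375 − 79.600266 = 45.075110
φ(d₁) = (1/√(2π))·e^{−d₁²/2} = 0.320729
Θ = −S·φ(d₁)·σ/(2√T) − r·K·e^{−rT}·N(d₂) = −5.933934 − 5.468538 = -11.402472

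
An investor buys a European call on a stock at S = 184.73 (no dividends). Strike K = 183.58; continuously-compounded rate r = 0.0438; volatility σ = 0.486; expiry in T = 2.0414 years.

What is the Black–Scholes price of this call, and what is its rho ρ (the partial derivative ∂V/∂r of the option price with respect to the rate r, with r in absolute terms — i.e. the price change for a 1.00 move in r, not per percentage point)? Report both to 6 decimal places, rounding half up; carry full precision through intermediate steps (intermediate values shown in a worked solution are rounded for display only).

price = 56.737171
ρ = 142.927301

σ√T = 0.486·√2.0414 = 0.694385
d₁ = (ln(S/K) + (r+σ²/2)T) / (σ√T) = (ln(184.73/183.58) + (0.0438+0.486²/2)·2.0414) / 0.694385 = (0.006245 + 0.330499) / 0.694385 = 0.484952
d₂ = d₁ − σ√T = 0.484952 − 0.694385 = -0.209433
e^{−rT} = e^{−0.0438·2.0414} = 0.914468
N(d₁) = 0.686145,  N(d₂) = 0.417055
Call price V = S·N(d₁) − K·e^{−rT}·N(d₂) = 126.751524 − 70.014353 = 56.737171
ρ = K·T·e^{−rT}·N(d₂) = 142.927301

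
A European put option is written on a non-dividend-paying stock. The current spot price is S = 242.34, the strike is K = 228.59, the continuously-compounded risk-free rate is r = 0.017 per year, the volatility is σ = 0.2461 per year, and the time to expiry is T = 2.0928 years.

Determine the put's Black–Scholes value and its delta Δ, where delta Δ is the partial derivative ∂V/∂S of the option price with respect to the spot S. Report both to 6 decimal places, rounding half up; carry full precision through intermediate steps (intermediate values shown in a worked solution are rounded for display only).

price = 22.953574
Δ = -0.329241

σ√T = 0.2461·√2.0928 = 0.356021
d₁ = (ln(S/K) + (r+σ²/2)T) / (σ√T) = (ln(242.34/228.59) + (0.017+0.2461²/2)·2.0928) / 0.356021 = (0.058412 + 0.098953) / 0.356021 = 0.442010
d₂ = d₁ − σ√T = 0.442010 − 0.356021 = 0.085989
e^{−rT} = e^{−0.017·2.0928} = 0.965048
N(−d₁) = 0.329241,  N(−d₂) = 0.465738
Put price V = K·e^{−rT}·N(−d₂) − S·N(−d₁) = 102.741849 − 79.788276 = 22.953574
Δ = −N(−d₁) = -0.329241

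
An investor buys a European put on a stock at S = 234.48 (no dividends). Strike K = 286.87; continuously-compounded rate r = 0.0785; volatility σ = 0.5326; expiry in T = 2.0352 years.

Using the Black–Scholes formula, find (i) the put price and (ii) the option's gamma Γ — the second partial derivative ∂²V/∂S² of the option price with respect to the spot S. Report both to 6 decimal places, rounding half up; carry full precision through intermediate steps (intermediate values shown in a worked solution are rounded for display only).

σ√T = 0.5326·√2.0352 = 0.759809
d₁ = (ln(S/K) + (r+σ²/2)T) / (σ√T) = (ln(234.48/286.87) + (0.0785+0.5326²/2)·2.0352) / 0.759809 = (-0.201659 + 0.448418) / 0.759809 = 0.324765
d₂ = d₁ − σ√T = 0.324765 − 0.759809 = -0.435044
e^{−rT} = e^{−0.0785·2.0352} = 0.852346
N(−d₁) = 0.372679,  N(−d₂) = 0.668235
Put price V = K·e^{−rT}·N(−d₂) − S·N(−d₁) = 163.391710 − 87.385877 = 76.005833
φ(d₁) = (1/√(2π))·e^{−d₁²/2} = 0.378449
Γ = φ(d₁) / (S·σ·√T) = 0.002124

price = 76.005833
Γ = 0.002124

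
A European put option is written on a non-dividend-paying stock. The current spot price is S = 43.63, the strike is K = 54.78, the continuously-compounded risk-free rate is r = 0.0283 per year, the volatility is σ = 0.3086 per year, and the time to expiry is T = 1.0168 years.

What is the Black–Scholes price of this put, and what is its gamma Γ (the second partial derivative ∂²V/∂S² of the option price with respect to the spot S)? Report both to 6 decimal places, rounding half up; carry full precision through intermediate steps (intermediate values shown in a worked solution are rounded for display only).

price = 11.953697
Γ = 0.026145

σ√T = 0.3086·√1.0168 = 0.311181
d₁ = (ln(S/K) + (r+σ²/2)T) / (σ√T) = (ln(43.63/54.78) + (0.0283+0.3086²/2)·1.0168) / 0.311181 = (-0.227580 + 0.077192) / 0.311181 = -0.483280
d₂ = d₁ − σ√T = -0.483280 − 0.311181 = -0.794462
e^{−rT} = e^{−0.0283·1.0168} = 0.971635
N(−d₁) = 0.685552,  N(−d₂) = 0.786537
Put price V = K·e^{−rT}·N(−d₂) − S·N(−d₁) = 41.864311 − 29.910614 = 11.953697
φ(d₁) = (1/√(2π))·e^{−d₁²/2} = 0.354971
Γ = φ(d₁) / (S·σ·√T) = 0.026145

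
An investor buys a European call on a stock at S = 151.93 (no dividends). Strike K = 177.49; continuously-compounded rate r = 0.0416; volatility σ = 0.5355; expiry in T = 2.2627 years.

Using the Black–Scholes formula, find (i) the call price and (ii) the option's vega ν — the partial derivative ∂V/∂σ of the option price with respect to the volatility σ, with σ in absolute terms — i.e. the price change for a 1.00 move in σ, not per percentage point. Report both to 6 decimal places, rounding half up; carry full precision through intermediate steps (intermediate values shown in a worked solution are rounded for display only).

price = 44.365954
ν = 86.438687

σ√T = 0.5355·√2.2627 = 0.805514
d₁ = (ln(S/K) + (r+σ²/2)T) / (σ√T) = (ln(151.93/177.49) + (0.0416+0.5355²/2)·2.2627) / 0.805514 = (-0.155494 + 0.418555) / 0.805514 = 0.326574
d₂ = d₁ − σ√T = 0.326574 − 0.805514 = -0.478939
e^{−rT} = e^{−0.0416·2.2627} = 0.910166
N(d₁) = 0.628005,  N(d₂) = 0.315991
Call price V = S·N(d₁) − K·e^{−rT}·N(d₂) = 95.412812 − 51.046858 = 44.365954
φ(d₁) = (1/√(2π))·e^{−d₁²/2} = 0.378226
ν = S·φ(d₁)·√T = 86.438687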